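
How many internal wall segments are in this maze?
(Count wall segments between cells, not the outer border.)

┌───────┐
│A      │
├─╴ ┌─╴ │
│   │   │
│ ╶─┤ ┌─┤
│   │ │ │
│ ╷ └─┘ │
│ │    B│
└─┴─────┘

Counting internal wall segments:
Total internal walls: 9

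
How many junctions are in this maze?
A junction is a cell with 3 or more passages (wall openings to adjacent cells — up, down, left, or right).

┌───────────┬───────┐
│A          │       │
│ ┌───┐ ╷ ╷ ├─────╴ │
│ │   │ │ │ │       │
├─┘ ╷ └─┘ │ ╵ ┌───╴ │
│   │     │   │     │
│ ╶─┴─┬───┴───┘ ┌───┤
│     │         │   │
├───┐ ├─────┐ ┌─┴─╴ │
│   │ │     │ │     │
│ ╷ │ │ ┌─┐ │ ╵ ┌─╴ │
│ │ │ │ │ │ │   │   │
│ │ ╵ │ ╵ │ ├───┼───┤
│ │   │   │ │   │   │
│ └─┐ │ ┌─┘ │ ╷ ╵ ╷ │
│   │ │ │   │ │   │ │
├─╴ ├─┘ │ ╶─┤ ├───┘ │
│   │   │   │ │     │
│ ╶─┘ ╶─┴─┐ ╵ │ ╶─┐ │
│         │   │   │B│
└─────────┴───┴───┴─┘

Checking each cell for number of passages:

Junctions found (3+ passages):
  (0, 3): 3 passages
  (0, 4): 3 passages
  (1, 9): 3 passages
  (3, 6): 3 passages
  (4, 9): 3 passages
  (6, 2): 3 passages
  (6, 3): 3 passages
  (8, 9): 3 passages
  (9, 2): 3 passages
Total junctions: 9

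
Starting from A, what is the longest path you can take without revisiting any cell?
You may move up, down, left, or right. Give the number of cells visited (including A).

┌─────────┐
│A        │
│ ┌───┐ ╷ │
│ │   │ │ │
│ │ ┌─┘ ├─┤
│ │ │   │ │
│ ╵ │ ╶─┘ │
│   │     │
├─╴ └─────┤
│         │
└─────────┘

Finding longest simple path using DFS:
Start: (0, 0)
Longest path visits 11 cells
Path: A → right → right → right → down → down → left → down → right → right → up

Solution:

┌─────────┐
│A → → ↓  │
│ ┌───┐ ╷ │
│ │   │↓│ │
│ │ ┌─┘ ├─┤
│ │ │↓ ↲│B│
│ ╵ │ ╶─┘ │
│   │↳ → ↑│
├─╴ └─────┤
│         │
└─────────┘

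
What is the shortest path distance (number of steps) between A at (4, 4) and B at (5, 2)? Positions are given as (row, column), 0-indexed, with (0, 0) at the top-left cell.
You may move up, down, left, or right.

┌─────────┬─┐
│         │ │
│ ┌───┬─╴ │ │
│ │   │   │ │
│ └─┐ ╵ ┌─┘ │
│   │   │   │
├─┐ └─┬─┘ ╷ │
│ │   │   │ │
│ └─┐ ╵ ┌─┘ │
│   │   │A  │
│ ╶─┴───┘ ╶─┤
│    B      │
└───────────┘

Finding path from (4, 4) to (5, 2):
Path: (4,4) → (5,4) → (5,3) → (5,2)
Distance: 3 steps

Solution:

┌─────────┬─┐
│         │ │
│ ┌───┬─╴ │ │
│ │   │   │ │
│ └─┐ ╵ ┌─┘ │
│   │   │   │
├─┐ └─┬─┘ ╷ │
│ │   │   │ │
│ └─┐ ╵ ┌─┘ │
│   │   │A  │
│ ╶─┴───┘ ╶─┤
│    B ← ↲  │
└───────────┘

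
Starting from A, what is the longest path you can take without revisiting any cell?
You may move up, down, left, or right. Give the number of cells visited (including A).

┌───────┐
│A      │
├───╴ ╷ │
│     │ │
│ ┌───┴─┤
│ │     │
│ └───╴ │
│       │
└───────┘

Finding longest simple path using DFS:
Start: (0, 0)
Longest path visits 14 cells
Path: A → right → right → down → left → left → down → down → right → right → right → up → left → left

Solution:

┌───────┐
│A → ↓  │
├───╴ ╷ │
│↓ ← ↲│ │
│ ┌───┴─┤
│↓│B ← ↰│
│ └───╴ │
│↳ → → ↑│
└───────┘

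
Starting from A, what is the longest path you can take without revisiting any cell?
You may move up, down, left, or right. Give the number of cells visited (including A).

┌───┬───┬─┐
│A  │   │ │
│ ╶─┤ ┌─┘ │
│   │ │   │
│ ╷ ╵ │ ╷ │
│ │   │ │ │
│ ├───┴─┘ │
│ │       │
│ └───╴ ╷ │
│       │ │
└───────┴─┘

Finding longest simple path using DFS:
Start: (0, 0)
Longest path visits 14 cells
Path: A → down → down → down → down → right → right → right → up → right → up → up → left → down

Solution:

┌───┬───┬─┐
│A  │   │ │
│ ╶─┤ ┌─┘ │
│↓  │ │↓ ↰│
│ ╷ ╵ │ ╷ │
│↓│   │B│↑│
│ ├───┴─┘ │
│↓│    ↱ ↑│
│ └───╴ ╷ │
│↳ → → ↑│ │
└───────┴─┘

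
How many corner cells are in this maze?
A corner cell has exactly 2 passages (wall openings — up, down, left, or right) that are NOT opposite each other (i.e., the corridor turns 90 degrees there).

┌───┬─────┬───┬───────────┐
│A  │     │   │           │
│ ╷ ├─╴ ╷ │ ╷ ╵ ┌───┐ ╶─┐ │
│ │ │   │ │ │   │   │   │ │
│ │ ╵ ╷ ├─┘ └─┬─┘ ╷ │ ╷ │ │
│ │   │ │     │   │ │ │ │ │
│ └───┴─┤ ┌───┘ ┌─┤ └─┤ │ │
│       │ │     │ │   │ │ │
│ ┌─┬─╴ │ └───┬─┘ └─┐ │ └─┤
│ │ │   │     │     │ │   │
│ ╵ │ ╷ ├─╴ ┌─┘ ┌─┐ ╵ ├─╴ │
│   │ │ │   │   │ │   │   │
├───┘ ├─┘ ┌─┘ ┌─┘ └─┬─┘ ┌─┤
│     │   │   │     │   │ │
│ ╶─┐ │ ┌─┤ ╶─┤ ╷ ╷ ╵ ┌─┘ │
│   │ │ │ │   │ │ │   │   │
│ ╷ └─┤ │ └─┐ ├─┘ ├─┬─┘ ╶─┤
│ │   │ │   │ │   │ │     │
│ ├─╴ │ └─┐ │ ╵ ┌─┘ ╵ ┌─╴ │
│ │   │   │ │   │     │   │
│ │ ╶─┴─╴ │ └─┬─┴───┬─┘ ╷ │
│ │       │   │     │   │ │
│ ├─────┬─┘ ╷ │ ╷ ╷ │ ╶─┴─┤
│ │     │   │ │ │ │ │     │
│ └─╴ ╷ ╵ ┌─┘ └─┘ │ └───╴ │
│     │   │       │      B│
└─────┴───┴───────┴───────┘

Counting corner cells (2 non-opposite passages):
Total corners: 89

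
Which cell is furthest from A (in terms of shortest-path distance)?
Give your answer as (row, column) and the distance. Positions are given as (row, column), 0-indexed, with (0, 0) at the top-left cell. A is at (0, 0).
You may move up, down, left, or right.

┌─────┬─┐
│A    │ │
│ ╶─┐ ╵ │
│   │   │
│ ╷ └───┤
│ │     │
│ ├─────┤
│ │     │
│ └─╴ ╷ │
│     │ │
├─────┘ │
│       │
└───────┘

Computing BFS distances from A to all cells:
Furthest cell: (5, 0)
Distance: 13 steps

Path from A to the furthest cell:

┌─────┬─┐
│A    │ │
│ ╶─┐ ╵ │
│↓  │   │
│ ╷ └───┤
│↓│     │
│ ├─────┤
│↓│  ↱ ↓│
│ └─╴ ╷ │
│↳ → ↑│↓│
├─────┘ │
│B ← ← ↲│
└───────┘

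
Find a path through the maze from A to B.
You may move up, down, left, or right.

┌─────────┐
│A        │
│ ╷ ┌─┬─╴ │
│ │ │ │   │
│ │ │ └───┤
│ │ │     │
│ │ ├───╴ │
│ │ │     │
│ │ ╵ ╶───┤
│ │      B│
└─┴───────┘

Finding the shortest path through the maze:
Path length: 8 steps
Directions: right → down → down → down → down → right → right → right

Solution:

┌─────────┐
│A ↓      │
│ ╷ ┌─┬─╴ │
│ │↓│ │   │
│ │ │ └───┤
│ │↓│     │
│ │ ├───╴ │
│ │↓│     │
│ │ ╵ ╶───┤
│ │↳ → → B│
└─┴───────┘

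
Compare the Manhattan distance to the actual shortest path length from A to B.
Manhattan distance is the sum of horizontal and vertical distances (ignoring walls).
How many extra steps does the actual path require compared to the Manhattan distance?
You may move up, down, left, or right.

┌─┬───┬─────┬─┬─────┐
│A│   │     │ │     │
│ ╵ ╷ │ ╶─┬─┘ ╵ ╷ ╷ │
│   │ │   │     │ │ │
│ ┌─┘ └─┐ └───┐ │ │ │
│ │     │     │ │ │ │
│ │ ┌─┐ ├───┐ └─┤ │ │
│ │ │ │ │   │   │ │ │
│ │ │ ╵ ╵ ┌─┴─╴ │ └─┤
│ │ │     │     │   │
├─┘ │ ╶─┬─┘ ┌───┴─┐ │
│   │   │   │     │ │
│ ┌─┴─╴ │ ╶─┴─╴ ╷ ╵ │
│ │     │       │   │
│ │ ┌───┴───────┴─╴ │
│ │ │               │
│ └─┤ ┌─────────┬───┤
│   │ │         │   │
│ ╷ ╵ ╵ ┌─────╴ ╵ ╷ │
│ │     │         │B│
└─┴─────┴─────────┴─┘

Manhattan distance: |9 - 0| + |9 - 0| = 18
Actual path length: 28
Extra steps: 28 - 18 = 10

Solution:

┌─┬───┬─────┬─┬─────┐
│A│↱ ↓│     │ │     │
│ ╵ ╷ │ ╶─┬─┘ ╵ ╷ ╷ │
│↳ ↑│↓│   │     │ │ │
│ ┌─┘ └─┐ └───┐ │ │ │
│ │↓ ↲  │     │ │ │ │
│ │ ┌─┐ ├───┐ └─┤ │ │
│ │↓│ │ │   │   │ │ │
│ │ │ ╵ ╵ ┌─┴─╴ │ └─┤
│ │↓│     │     │   │
├─┘ │ ╶─┬─┘ ┌───┴─┐ │
│↓ ↲│   │   │     │ │
│ ┌─┴─╴ │ ╶─┴─╴ ╷ ╵ │
│↓│     │       │   │
│ │ ┌───┴───────┴─╴ │
│↓│ │               │
│ └─┤ ┌─────────┬───┤
│↳ ↓│ │↱ → → → ↓│↱ ↓│
│ ╷ ╵ ╵ ┌─────╴ ╵ ╷ │
│ │↳ → ↑│      ↳ ↑│B│
└─┴─────┴─────────┴─┘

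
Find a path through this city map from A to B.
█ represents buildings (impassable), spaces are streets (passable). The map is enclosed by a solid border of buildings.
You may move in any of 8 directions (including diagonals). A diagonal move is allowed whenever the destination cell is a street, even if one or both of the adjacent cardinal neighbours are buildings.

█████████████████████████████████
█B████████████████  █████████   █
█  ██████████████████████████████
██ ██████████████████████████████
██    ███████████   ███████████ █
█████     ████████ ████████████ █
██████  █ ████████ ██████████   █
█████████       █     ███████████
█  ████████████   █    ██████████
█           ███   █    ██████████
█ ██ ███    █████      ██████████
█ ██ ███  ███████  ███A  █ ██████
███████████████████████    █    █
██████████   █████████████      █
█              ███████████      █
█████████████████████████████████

Finding the shortest path from A to B:
Movement: 8-directional
Path length: 22 steps
Directions: up-left → left → left → left → left → up-left → up-left → up-left → left → left → left → left → up-left → up-left → left → left → left → up-left → left → up-left → up → up-left

Solution:

█████████████████████████████████
█B████████████████  █████████   █
█ ↖██████████████████████████████
██↑██████████████████████████████
██ ↖← ███████████   ███████████ █
█████↖←←← ████████ ████████████ █
██████  █↖████████ ██████████   █
█████████ ↖←←←← █     ███████████
█  ████████████↖  █    ██████████
█           ███ ↖ █    ██████████
█ ██ ███    █████↖←←←← ██████████
█ ██ ███  ███████  ███A  █ ██████
███████████████████████    █    █
██████████   █████████████      █
█              ███████████      █
█████████████████████████████████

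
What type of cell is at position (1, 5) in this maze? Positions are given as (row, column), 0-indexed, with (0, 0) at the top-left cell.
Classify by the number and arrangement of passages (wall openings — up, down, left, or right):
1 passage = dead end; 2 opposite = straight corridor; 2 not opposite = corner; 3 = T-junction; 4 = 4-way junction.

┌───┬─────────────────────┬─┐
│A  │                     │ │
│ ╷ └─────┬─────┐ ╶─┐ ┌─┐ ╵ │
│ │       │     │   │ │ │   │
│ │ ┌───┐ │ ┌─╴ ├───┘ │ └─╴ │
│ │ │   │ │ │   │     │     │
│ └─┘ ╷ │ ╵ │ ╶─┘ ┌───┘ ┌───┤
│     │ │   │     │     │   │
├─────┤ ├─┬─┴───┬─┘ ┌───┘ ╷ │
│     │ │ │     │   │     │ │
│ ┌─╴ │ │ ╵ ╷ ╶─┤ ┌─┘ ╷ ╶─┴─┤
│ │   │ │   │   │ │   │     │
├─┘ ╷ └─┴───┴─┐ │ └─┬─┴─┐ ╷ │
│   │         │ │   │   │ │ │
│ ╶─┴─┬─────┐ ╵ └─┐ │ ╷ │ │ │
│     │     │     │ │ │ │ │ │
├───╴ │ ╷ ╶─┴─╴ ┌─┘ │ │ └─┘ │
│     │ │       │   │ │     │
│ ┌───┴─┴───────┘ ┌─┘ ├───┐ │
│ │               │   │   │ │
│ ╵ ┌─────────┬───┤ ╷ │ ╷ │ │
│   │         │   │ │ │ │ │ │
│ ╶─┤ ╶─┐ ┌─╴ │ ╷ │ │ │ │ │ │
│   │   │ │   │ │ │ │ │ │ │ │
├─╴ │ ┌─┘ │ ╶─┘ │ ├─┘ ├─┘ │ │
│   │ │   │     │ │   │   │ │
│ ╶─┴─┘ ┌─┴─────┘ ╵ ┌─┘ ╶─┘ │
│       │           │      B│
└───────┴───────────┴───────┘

Checking cell at (1, 5):
Number of passages: 2
Cell type: corner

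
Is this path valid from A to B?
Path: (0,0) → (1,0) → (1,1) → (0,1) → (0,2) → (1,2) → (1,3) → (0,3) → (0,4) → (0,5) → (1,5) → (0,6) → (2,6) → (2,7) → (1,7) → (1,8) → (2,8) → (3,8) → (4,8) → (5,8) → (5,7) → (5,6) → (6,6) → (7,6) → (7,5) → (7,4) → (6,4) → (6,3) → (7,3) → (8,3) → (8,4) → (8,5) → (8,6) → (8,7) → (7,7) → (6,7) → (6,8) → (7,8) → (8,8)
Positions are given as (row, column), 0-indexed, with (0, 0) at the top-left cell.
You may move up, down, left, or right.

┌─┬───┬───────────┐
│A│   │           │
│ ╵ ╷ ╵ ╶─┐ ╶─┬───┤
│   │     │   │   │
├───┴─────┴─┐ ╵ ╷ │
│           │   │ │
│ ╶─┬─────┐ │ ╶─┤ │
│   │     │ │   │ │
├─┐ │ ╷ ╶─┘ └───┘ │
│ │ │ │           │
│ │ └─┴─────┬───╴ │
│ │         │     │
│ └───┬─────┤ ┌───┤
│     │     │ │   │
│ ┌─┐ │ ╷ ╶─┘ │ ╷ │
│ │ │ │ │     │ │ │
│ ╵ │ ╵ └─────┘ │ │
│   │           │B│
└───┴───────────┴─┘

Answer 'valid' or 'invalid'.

Checking path validity:
Result: Invalid move at step 11: cannot move from (1, 5) to (0, 6).

invalid

Correct solution:

┌─┬───┬───────────┐
│A│↱ ↓│↱ → ↓      │
│ ╵ ╷ ╵ ╶─┐ ╶─┬───┤
│↳ ↑│↳ ↑  │↳ ↓│↱ ↓│
├───┴─────┴─┐ ╵ ╷ │
│           │↳ ↑│↓│
│ ╶─┬─────┐ │ ╶─┤ │
│   │     │ │   │↓│
├─┐ │ ╷ ╶─┘ └───┘ │
│ │ │ │          ↓│
│ │ └─┴─────┬───╴ │
│ │         │↓ ← ↲│
│ └───┬─────┤ ┌───┤
│     │↓ ↰  │↓│↱ ↓│
│ ┌─┐ │ ╷ ╶─┘ │ ╷ │
│ │ │ │↓│↑ ← ↲│↑│↓│
│ ╵ │ ╵ └─────┘ │ │
│   │  ↳ → → → ↑│B│
└───┴───────────┴─┘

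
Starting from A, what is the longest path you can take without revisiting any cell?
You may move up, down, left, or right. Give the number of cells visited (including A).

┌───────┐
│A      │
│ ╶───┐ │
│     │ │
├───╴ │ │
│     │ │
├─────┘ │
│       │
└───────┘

Finding longest simple path using DFS:
Start: (0, 0)
Longest path visits 10 cells
Path: A → right → right → right → down → down → down → left → left → left

Solution:

┌───────┐
│A → → ↓│
│ ╶───┐ │
│     │↓│
├───╴ │ │
│     │↓│
├─────┘ │
│B ← ← ↲│
└───────┘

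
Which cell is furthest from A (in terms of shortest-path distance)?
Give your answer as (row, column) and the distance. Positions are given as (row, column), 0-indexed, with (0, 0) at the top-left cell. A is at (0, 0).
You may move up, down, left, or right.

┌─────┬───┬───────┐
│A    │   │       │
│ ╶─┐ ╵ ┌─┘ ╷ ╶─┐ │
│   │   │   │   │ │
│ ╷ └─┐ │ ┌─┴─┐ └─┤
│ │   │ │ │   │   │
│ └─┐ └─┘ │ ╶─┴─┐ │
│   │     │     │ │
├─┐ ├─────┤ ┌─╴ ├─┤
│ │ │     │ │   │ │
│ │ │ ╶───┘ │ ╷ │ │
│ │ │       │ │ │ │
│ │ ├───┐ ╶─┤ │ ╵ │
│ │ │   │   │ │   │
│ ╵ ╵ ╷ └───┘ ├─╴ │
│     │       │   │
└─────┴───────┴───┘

Computing BFS distances from A to all cells:
Furthest cell: (4, 4)
Distance: 30 steps

Path from A to the furthest cell:

┌─────┬───┬───────┐
│A    │   │       │
│ ╶─┐ ╵ ┌─┘ ╷ ╶─┐ │
│↓  │   │   │   │ │
│ ╷ └─┐ │ ┌─┴─┐ └─┤
│↓│   │ │ │   │   │
│ └─┐ └─┘ │ ╶─┴─┐ │
│↳ ↓│     │↓ ← ↰│ │
├─┐ ├─────┤ ┌─╴ ├─┤
│ │↓│↱ → B│↓│↱ ↑│ │
│ │ │ ╶───┘ │ ╷ │ │
│ │↓│↑ ← ← ↲│↑│ │ │
│ │ ├───┐ ╶─┤ │ ╵ │
│ │↓│↱ ↓│   │↑│   │
│ ╵ ╵ ╷ └───┘ ├─╴ │
│  ↳ ↑│↳ → → ↑│   │
└─────┴───────┴───┘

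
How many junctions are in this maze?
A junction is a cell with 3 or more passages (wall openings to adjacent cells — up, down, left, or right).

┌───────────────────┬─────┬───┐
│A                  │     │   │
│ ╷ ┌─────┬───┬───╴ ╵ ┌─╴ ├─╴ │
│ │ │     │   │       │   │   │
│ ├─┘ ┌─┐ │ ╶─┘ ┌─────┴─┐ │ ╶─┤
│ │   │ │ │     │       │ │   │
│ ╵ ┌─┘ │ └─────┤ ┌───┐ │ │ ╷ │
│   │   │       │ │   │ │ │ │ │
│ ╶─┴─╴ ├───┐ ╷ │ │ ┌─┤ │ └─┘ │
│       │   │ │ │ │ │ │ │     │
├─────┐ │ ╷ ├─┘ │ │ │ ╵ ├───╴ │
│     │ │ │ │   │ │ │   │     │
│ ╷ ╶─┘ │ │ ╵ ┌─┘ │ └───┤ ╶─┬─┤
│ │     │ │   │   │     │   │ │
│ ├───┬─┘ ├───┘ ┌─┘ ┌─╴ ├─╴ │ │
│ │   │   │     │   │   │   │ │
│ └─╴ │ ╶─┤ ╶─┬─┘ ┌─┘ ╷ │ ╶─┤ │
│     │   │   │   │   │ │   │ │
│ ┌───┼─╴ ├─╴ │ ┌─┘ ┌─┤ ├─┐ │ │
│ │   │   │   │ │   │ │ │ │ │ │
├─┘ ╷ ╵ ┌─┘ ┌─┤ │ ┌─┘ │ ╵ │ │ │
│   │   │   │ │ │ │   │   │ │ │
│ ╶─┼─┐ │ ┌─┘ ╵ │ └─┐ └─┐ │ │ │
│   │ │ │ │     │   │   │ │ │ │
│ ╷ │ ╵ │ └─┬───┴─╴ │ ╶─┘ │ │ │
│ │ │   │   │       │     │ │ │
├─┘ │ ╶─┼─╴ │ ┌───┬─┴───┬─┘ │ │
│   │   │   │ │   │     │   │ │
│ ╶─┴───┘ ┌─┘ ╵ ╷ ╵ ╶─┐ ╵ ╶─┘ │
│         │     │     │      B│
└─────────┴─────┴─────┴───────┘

Checking each cell for number of passages:

Junctions found (3+ passages):
  (0, 1): 3 passages
  (1, 9): 3 passages
  (1, 12): 3 passages
  (2, 13): 3 passages
  (3, 0): 3 passages
  (3, 3): 3 passages
  (3, 6): 3 passages
  (4, 3): 3 passages
  (4, 14): 3 passages
  (5, 1): 3 passages
  (6, 9): 3 passages
  (7, 11): 3 passages
  (8, 0): 3 passages
  (10, 3): 3 passages
  (10, 10): 3 passages
  (10, 12): 3 passages
  (11, 0): 3 passages
  (11, 6): 3 passages
  (11, 10): 3 passages
  (12, 2): 3 passages
  (14, 6): 3 passages
  (14, 9): 3 passages
  (14, 12): 3 passages
Total junctions: 23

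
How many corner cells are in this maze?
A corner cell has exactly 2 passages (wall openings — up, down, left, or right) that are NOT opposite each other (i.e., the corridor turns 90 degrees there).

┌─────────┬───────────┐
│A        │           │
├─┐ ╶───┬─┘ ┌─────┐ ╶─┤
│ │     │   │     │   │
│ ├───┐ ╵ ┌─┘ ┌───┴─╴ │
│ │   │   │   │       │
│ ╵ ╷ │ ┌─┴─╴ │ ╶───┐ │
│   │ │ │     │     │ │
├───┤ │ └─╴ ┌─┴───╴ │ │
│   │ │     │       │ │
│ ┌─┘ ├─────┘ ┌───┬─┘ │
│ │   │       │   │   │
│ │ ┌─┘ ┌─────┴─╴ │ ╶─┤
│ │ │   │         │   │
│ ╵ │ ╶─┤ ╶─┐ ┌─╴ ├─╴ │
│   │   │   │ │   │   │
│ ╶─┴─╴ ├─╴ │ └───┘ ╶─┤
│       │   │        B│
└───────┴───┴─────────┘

Counting corner cells (2 non-opposite passages):
Total corners: 46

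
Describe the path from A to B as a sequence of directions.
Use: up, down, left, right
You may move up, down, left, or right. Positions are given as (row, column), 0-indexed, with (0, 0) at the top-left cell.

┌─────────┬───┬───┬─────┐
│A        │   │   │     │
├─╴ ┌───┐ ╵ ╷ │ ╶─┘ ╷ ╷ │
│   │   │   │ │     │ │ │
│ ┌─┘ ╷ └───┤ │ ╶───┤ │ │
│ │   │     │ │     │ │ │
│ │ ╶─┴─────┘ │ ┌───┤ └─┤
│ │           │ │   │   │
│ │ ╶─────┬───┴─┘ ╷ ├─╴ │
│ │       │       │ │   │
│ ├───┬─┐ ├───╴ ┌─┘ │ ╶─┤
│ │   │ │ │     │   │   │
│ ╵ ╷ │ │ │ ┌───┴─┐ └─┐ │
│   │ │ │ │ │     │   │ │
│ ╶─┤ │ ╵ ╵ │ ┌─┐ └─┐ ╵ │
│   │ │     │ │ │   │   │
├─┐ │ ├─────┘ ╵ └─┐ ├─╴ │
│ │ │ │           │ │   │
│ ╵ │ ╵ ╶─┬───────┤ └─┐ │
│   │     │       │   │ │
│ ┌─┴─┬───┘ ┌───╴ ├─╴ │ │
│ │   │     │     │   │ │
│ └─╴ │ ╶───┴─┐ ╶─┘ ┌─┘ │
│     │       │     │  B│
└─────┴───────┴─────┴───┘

Finding the path and converting it to directions:
Path through cells: (0,0) → (0,1) → (0,2) → (0,3) → (0,4) → (1,4) → (1,5) → (0,5) → (0,6) → (1,6) → (2,6) → (3,6) → (3,5) → (3,4) → (3,3) → (3,2) → (3,1) → (4,1) → (4,2) → (4,3) → (4,4) → (5,4) → (6,4) → (7,4) → (7,5) → (6,5) → (5,5) → (5,6) → (5,7) → (4,7) → (4,8) → (3,8) → (3,9) → (4,9) → (5,9) → (6,9) → (6,10) → (7,10) → (7,11) → (8,11) → (9,11) → (10,11) → (11,11)
Directions: right, right, right, right, down, right, up, right, down, down, down, left, left, left, left, left, down, right, right, right, down, down, down, right, up, up, right, right, up, right, up, right, down, down, down, right, down, right, down, down, down, down

Solution:

┌─────────┬───┬───┬─────┐
│A → → → ↓│↱ ↓│   │     │
├─╴ ┌───┐ ╵ ╷ │ ╶─┘ ╷ ╷ │
│   │   │↳ ↑│↓│     │ │ │
│ ┌─┘ ╷ └───┤ │ ╶───┤ │ │
│ │   │     │↓│     │ │ │
│ │ ╶─┴─────┘ │ ┌───┤ └─┤
│ │↓ ← ← ← ← ↲│ │↱ ↓│   │
│ │ ╶─────┬───┴─┘ ╷ ├─╴ │
│ │↳ → → ↓│    ↱ ↑│↓│   │
│ ├───┬─┐ ├───╴ ┌─┘ │ ╶─┤
│ │   │ │↓│↱ → ↑│  ↓│   │
│ ╵ ╷ │ │ │ ┌───┴─┐ └─┐ │
│   │ │ │↓│↑│     │↳ ↓│ │
│ ╶─┤ │ ╵ ╵ │ ┌─┐ └─┐ ╵ │
│   │ │  ↳ ↑│ │ │   │↳ ↓│
├─┐ │ ├─────┘ ╵ └─┐ ├─╴ │
│ │ │ │           │ │  ↓│
│ ╵ │ ╵ ╶─┬───────┤ └─┐ │
│   │     │       │   │↓│
│ ┌─┴─┬───┘ ┌───╴ ├─╴ │ │
│ │   │     │     │   │↓│
│ └─╴ │ ╶───┴─┐ ╶─┘ ┌─┘ │
│     │       │     │  B│
└─────┴───────┴─────┴───┘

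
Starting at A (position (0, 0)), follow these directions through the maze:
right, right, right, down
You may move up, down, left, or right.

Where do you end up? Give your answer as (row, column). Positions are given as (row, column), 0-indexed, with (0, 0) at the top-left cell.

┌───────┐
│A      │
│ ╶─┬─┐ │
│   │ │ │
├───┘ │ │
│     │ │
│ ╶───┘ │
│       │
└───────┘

Following directions step by step:
Start: (0, 0)
  right: (0, 0) → (0, 1)
  right: (0, 1) → (0, 2)
  right: (0, 2) → (0, 3)
  down: (0, 3) → (1, 3)
Final position: (1, 3)

Path taken:

┌───────┐
│A → → ↓│
│ ╶─┬─┐ │
│   │ │B│
├───┘ │ │
│     │ │
│ ╶───┘ │
│       │
└───────┘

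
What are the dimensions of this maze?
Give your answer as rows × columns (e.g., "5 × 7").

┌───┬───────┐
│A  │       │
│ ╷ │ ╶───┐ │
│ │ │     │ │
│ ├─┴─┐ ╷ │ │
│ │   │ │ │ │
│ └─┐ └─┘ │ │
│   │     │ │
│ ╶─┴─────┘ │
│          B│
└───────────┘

Counting the maze dimensions:
Rows (vertical): 5
Columns (horizontal): 6
Dimensions: 5 × 6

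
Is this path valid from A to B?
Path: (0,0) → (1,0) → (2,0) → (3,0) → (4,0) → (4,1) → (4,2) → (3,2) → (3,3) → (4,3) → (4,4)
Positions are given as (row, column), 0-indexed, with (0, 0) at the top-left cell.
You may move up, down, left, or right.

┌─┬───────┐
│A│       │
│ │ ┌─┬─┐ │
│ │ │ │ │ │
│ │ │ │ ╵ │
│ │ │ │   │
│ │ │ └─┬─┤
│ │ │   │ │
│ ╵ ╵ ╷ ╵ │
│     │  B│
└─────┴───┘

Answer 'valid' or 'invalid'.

Checking path validity:
Result: All consecutive moves are passable.

valid

Correct solution:

┌─┬───────┐
│A│       │
│ │ ┌─┬─┐ │
│↓│ │ │ │ │
│ │ │ │ ╵ │
│↓│ │ │   │
│ │ │ └─┬─┤
│↓│ │↱ ↓│ │
│ ╵ ╵ ╷ ╵ │
│↳ → ↑│↳ B│
└─────┴───┘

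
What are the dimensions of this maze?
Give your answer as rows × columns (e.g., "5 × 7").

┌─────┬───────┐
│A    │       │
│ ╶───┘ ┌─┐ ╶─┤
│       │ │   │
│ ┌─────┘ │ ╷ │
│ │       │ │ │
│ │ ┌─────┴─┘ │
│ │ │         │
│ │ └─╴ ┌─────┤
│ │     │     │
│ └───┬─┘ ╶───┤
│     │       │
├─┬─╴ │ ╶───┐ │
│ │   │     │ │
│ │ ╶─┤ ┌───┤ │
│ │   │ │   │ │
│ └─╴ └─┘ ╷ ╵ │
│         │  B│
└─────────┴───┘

Counting the maze dimensions:
Rows (vertical): 9
Columns (horizontal): 7
Dimensions: 9 × 7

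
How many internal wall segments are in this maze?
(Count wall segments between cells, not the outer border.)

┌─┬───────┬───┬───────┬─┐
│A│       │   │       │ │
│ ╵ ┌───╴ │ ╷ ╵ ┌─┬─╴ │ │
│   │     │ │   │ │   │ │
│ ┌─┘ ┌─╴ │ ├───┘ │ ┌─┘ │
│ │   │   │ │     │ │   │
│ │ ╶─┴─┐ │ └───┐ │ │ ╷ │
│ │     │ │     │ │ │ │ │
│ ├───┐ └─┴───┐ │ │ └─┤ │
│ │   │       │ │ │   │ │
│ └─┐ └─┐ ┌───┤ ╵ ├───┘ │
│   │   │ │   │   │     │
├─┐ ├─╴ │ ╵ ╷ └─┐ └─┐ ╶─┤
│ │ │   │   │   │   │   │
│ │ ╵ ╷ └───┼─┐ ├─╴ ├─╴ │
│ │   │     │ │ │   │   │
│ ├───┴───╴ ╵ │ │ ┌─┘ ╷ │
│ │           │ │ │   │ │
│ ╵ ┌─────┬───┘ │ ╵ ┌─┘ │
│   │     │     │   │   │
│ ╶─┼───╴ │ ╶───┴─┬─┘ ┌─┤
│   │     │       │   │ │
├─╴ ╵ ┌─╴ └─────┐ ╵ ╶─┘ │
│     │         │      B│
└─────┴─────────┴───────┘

Counting internal wall segments:
Total internal walls: 121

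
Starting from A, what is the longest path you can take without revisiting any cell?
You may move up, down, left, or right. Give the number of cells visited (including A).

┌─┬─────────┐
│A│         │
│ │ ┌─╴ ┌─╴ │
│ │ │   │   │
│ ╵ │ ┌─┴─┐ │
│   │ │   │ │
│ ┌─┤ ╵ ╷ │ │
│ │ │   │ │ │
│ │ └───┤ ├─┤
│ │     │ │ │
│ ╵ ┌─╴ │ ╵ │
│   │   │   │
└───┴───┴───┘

Finding longest simple path using DFS:
Start: (0, 0)
Longest path visits 20 cells
Path: A → down → down → right → up → up → right → right → down → left → down → down → right → up → right → down → down → down → right → up

Solution:

┌─┬─────────┐
│A│↱ → ↓    │
│ │ ┌─╴ ┌─╴ │
│↓│↑│↓ ↲│   │
│ ╵ │ ┌─┴─┐ │
│↳ ↑│↓│↱ ↓│ │
│ ┌─┤ ╵ ╷ │ │
│ │ │↳ ↑│↓│ │
│ │ └───┤ ├─┤
│ │     │↓│B│
│ ╵ ┌─╴ │ ╵ │
│   │   │↳ ↑│
└───┴───┴───┘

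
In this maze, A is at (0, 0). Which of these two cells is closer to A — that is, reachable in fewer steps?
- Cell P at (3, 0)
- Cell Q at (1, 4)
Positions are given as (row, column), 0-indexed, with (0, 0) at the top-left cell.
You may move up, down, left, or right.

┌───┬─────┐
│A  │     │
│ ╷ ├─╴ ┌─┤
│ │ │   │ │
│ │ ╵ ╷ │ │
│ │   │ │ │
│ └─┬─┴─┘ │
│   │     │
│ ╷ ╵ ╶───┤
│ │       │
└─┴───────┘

Shortest path A → P at (3, 0): 3 steps
Shortest path A → Q at (1, 4): 11 steps

P is closer (3 steps vs 11 steps).

Path to P:

┌───┬─────┐
│A  │     │
│ ╷ ├─╴ ┌─┤
│↓│ │   │ │
│ │ ╵ ╷ │ │
│↓│   │ │ │
│ └─┬─┴─┘ │
│P  │     │
│ ╷ ╵ ╶───┤
│ │       │
└─┴───────┘

Path to Q:

┌───┬─────┐
│A  │     │
│ ╷ ├─╴ ┌─┤
│↓│ │   │Q│
│ │ ╵ ╷ │ │
│↓│   │ │↑│
│ └─┬─┴─┘ │
│↳ ↓│↱ → ↑│
│ ╷ ╵ ╶───┤
│ │↳ ↑    │
└─┴───────┘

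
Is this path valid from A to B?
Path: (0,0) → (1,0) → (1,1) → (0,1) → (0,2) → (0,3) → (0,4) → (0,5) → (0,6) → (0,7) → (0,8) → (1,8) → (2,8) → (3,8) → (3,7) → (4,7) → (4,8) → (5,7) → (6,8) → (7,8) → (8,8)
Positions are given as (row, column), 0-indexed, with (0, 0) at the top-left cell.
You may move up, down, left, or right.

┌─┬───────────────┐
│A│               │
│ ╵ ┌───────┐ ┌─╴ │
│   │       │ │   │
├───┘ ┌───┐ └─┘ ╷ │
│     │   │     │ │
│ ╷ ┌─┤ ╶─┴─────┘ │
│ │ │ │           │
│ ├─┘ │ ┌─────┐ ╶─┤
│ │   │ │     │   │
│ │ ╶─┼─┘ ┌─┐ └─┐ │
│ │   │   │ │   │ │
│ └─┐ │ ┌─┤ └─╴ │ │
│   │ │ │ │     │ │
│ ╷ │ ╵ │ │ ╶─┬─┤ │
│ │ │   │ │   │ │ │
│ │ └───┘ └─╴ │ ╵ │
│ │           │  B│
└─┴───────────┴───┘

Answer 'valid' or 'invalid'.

Checking path validity:
Result: Invalid move at step 17: cannot move from (4, 8) to (5, 7).

invalid

Correct solution:

┌─┬───────────────┐
│A│↱ → → → → → → ↓│
│ ╵ ┌───────┐ ┌─╴ │
│↳ ↑│       │ │  ↓│
├───┘ ┌───┐ └─┘ ╷ │
│     │   │     │↓│
│ ╷ ┌─┤ ╶─┴─────┘ │
│ │ │ │        ↓ ↲│
│ ├─┘ │ ┌─────┐ ╶─┤
│ │   │ │     │↳ ↓│
│ │ ╶─┼─┘ ┌─┐ └─┐ │
│ │   │   │ │   │↓│
│ └─┐ │ ┌─┤ └─╴ │ │
│   │ │ │ │     │↓│
│ ╷ │ ╵ │ │ ╶─┬─┤ │
│ │ │   │ │   │ │↓│
│ │ └───┘ └─╴ │ ╵ │
│ │           │  B│
└─┴───────────┴───┘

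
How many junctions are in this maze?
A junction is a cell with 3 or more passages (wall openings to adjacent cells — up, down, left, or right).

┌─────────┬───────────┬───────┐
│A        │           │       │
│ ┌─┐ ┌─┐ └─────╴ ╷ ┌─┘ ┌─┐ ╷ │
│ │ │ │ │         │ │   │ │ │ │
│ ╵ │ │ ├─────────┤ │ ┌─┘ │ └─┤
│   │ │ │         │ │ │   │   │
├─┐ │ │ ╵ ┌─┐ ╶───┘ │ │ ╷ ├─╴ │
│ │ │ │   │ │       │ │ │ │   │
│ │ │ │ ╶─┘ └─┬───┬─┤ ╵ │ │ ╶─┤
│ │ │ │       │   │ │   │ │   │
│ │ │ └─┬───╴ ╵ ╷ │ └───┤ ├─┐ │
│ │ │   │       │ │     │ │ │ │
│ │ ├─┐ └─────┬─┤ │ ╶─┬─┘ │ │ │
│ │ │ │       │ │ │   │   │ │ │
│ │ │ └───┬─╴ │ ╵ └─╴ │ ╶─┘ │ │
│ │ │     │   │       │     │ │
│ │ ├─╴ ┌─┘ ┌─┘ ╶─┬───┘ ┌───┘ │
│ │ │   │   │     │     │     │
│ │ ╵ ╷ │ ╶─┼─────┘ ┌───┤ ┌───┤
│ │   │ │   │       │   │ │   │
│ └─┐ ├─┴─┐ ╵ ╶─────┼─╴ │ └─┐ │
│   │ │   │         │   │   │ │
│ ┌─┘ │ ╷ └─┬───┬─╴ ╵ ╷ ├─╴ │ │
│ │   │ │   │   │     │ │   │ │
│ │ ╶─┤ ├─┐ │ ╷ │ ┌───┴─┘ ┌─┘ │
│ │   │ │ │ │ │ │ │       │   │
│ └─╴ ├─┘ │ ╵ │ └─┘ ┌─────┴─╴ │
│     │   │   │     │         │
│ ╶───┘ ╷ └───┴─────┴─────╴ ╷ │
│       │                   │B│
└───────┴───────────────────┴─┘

Checking each cell for number of passages:

Junctions found (3+ passages):
  (0, 2): 3 passages
  (0, 8): 3 passages
  (0, 9): 3 passages
  (0, 13): 3 passages
  (2, 1): 3 passages
  (2, 6): 3 passages
  (2, 12): 3 passages
  (3, 3): 3 passages
  (4, 5): 3 passages
  (5, 6): 3 passages
  (5, 9): 3 passages
  (7, 3): 3 passages
  (7, 7): 3 passages
  (7, 8): 3 passages
  (7, 11): 3 passages
  (8, 3): 3 passages
  (8, 7): 3 passages
  (9, 2): 3 passages
  (10, 0): 3 passages
  (10, 6): 3 passages
  (10, 11): 3 passages
  (11, 9): 3 passages
  (12, 14): 3 passages
  (13, 0): 3 passages
  (13, 4): 3 passages
  (13, 13): 3 passages
  (13, 14): 3 passages
Total junctions: 27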